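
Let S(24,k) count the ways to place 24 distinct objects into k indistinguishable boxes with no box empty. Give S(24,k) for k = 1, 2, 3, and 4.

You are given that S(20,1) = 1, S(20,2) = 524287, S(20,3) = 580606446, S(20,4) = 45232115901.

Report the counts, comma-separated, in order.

[21] T[21,1]:1*1+0=1 · T[21,2]:2*524287+1=1048575 · T[21,3]:3*580606446+524287=1742343625 · T[21,4]:4*45232115901+580606446=181509070050
[22] T[22,1]:1*1+0=1 · T[22,2]:2*1048575+1=2097151 · T[22,3]:3*1742343625+1048575=5228079450 · T[22,4]:4*181509070050+1742343625=727778623825
[23] T[23,1]:1*1+0=1 · T[23,2]:2*2097151+1=4194303 · T[23,3]:3*5228079450+2097151=15686335501 · T[23,4]:4*727778623825+5228079450=2916342574750
[24] T[24,1]:1*1+0=1 · T[24,2]:2*4194303+1=8388607 · T[24,3]:3*15686335501+4194303=47063200806 · T[24,4]:4*2916342574750+15686335501=11681056634501
Read S(24,1) = 1, S(24,2) = 8388607, S(24,3) = 47063200806, S(24,4) = 11681056634501.

1, 8388607, 47063200806, 11681056634501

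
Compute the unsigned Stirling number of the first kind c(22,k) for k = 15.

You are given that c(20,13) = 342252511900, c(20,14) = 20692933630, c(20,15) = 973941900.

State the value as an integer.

1599718388730

r21: T_21,14=20×20692933630+342252511900=756111184500; T_21,15=20×973941900+20692933630=40171771630
r22: T_22,15=21×40171771630+756111184500=1599718388730
Read c(22,15) = 1599718388730.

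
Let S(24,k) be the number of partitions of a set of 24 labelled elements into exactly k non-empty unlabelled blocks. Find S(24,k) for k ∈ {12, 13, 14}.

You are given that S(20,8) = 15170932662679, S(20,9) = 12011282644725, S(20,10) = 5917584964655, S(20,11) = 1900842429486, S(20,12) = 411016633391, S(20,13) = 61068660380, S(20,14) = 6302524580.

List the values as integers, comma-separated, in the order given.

24930204590758260, 6888836057922000, 1362091021641000

[21] T[21,9]:9*12011282644725+15170932662679=123272476465204 · T[21,10]:10*5917584964655+12011282644725=71187132291275 · T[21,11]:11*1900842429486+5917584964655=26826851689001 · T[21,12]:12*411016633391+1900842429486=6833042030178 · T[21,13]:13*61068660380+411016633391=1204909218331 · T[21,14]:14*6302524580+61068660380=149304004500
[22] T[22,10]:10*71187132291275+123272476465204=835143799377954 · T[22,11]:11*26826851689001+71187132291275=366282500870286 · T[22,12]:12*6833042030178+26826851689001=108823356051137 · T[22,13]:13*1204909218331+6833042030178=22496861868481 · T[22,14]:14*149304004500+1204909218331=3295165281331
[23] T[23,11]:11*366282500870286+835143799377954=4864251308951100 · T[23,12]:12*108823356051137+366282500870286=1672162773483930 · T[23,13]:13*22496861868481+108823356051137=401282560341390 · T[23,14]:14*3295165281331+22496861868481=68629175807115
[24] T[24,12]:12*1672162773483930+4864251308951100=24930204590758260 · T[24,13]:13*401282560341390+1672162773483930=6888836057922000 · T[24,14]:14*68629175807115+401282560341390=1362091021641000
Read S(24,12) = 24930204590758260, S(24,13) = 6888836057922000, S(24,14) = 1362091021641000.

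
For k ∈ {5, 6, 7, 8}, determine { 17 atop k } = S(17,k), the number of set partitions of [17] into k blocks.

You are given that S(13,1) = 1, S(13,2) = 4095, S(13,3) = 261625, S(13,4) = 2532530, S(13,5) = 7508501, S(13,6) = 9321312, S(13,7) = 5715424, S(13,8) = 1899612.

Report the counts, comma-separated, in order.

r14: T_14,2=2×4095+1=8191; T_14,3=3×261625+4095=788970; T_14,4=4×2532530+261625=10391745; T_14,5=5×7508501+2532530=40075035; T_14,6=6×9321312+7508501=63436373; T_14,7=7×5715424+9321312=49329280; T_14,8=8×1899612+5715424=20912320
r15: T_15,3=3×788970+8191=2375101; T_15,4=4×10391745+788970=42355950; T_15,5=5×40075035+10391745=210766920; T_15,6=6×63436373+40075035=420693273; T_15,7=7×49329280+63436373=408741333; T_15,8=8×20912320+49329280=216627840
r16: T_16,4=4×42355950+2375101=171798901; T_16,5=5×210766920+42355950=1096190550; T_16,6=6×420693273+210766920=2734926558; T_16,7=7×408741333+420693273=3281882604; T_16,8=8×216627840+408741333=2141764053
r17: T_17,5=5×1096190550+171798901=5652751651; T_17,6=6×2734926558+1096190550=17505749898; T_17,7=7×3281882604+2734926558=25708104786; T_17,8=8×2141764053+3281882604=20415995028
Read S(17,5) = 5652751651, S(17,6) = 17505749898, S(17,7) = 25708104786, S(17,8) = 20415995028.

5652751651, 17505749898, 25708104786, 20415995028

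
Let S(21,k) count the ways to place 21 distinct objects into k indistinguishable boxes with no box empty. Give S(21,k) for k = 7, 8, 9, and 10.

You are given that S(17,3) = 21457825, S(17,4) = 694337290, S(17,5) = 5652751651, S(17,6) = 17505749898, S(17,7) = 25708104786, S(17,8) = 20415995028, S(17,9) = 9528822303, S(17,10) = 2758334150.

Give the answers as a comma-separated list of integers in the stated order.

82310957214948, 132511015347084, 123272476465204, 71187132291275

@18  (18,4):694337290·4+21457825→2798806985, (18,5):5652751651·5+694337290→28958095545, (18,6):17505749898·6+5652751651→110687251039, (18,7):25708104786·7+17505749898→197462483400, (18,8):20415995028·8+25708104786→189036065010, (18,9):9528822303·9+20415995028→106175395755, (18,10):2758334150·10+9528822303→37112163803
@19  (19,5):28958095545·5+2798806985→147589284710, (19,6):110687251039·6+28958095545→693081601779, (19,7):197462483400·7+110687251039→1492924634839, (19,8):189036065010·8+197462483400→1709751003480, (19,9):106175395755·9+189036065010→1144614626805, (19,10):37112163803·10+106175395755→477297033785
@20  (20,6):693081601779·6+147589284710→4306078895384, (20,7):1492924634839·7+693081601779→11143554045652, (20,8):1709751003480·8+1492924634839→15170932662679, (20,9):1144614626805·9+1709751003480→12011282644725, (20,10):477297033785·10+1144614626805→5917584964655
@21  (21,7):11143554045652·7+4306078895384→82310957214948, (21,8):15170932662679·8+11143554045652→132511015347084, (21,9):12011282644725·9+15170932662679→123272476465204, (21,10):5917584964655·10+12011282644725→71187132291275
Read S(21,7) = 82310957214948, S(21,8) = 132511015347084, S(21,9) = 123272476465204, S(21,10) = 71187132291275.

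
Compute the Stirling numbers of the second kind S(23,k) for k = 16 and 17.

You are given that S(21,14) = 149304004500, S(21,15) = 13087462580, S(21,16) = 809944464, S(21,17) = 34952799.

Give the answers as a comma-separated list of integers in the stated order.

762361127264, 49916988803

i=22: T(22,15)=149304004500+15·13087462580=345615943200 | T(22,16)=13087462580+16·809944464=26046574004 | T(22,17)=809944464+17·34952799=1404142047
i=23: T(23,16)=345615943200+16·26046574004=762361127264 | T(23,17)=26046574004+17·1404142047=49916988803
Read S(23,16) = 762361127264, S(23,17) = 49916988803.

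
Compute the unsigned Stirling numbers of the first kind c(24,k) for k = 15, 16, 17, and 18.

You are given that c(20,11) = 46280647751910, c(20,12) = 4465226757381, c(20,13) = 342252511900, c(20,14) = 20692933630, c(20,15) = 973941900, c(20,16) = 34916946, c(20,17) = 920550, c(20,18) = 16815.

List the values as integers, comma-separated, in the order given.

row 21: T[21][12]=20·4465226757381+46280647751910=135585182899530  T[21][13]=20·342252511900+4465226757381=11310276995381  T[21][14]=20·20692933630+342252511900=756111184500  T[21][15]=20·973941900+20692933630=40171771630  T[21][16]=20·34916946+973941900=1672280820  T[21][17]=20·920550+34916946=53327946  T[21][18]=20·16815+920550=1256850
row 22: T[22][13]=21·11310276995381+135585182899530=373100999802531  T[22][14]=21·756111184500+11310276995381=27188611869881  T[22][15]=21·40171771630+756111184500=1599718388730  T[22][16]=21·1672280820+40171771630=75289668850  T[22][17]=21·53327946+1672280820=2792167686  T[22][18]=21·1256850+53327946=79721796
row 23: T[23][14]=22·27188611869881+373100999802531=971250460939913  T[23][15]=22·1599718388730+27188611869881=62382416421941  T[23][16]=22·75289668850+1599718388730=3256091103430  T[23][17]=22·2792167686+75289668850=136717357942  T[23][18]=22·79721796+2792167686=4546047198
row 24: T[24][15]=23·62382416421941+971250460939913=2406046038644556  T[24][16]=23·3256091103430+62382416421941=137272511800831  T[24][17]=23·136717357942+3256091103430=6400590336096  T[24][18]=23·4546047198+136717357942=241276443496
Read c(24,15) = 2406046038644556, c(24,16) = 137272511800831, c(24,17) = 6400590336096, c(24,18) = 241276443496.

2406046038644556, 137272511800831, 6400590336096, 241276443496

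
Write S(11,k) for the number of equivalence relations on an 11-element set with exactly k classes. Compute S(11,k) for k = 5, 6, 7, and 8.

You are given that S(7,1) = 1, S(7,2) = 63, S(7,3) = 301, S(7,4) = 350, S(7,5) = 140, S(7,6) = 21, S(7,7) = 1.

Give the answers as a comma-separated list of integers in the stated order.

246730, 179487, 63987, 11880

r8: T_8,2=2×63+1=127; T_8,3=3×301+63=966; T_8,4=4×350+301=1701; T_8,5=5×140+350=1050; T_8,6=6×21+140=266; T_8,7=7×1+21=28; T_8,8=8×0+1=1
r9: T_9,3=3×966+127=3025; T_9,4=4×1701+966=7770; T_9,5=5×1050+1701=6951; T_9,6=6×266+1050=2646; T_9,7=7×28+266=462; T_9,8=8×1+28=36
r10: T_10,4=4×7770+3025=34105; T_10,5=5×6951+7770=42525; T_10,6=6×2646+6951=22827; T_10,7=7×462+2646=5880; T_10,8=8×36+462=750
r11: T_11,5=5×42525+34105=246730; T_11,6=6×22827+42525=179487; T_11,7=7×5880+22827=63987; T_11,8=8×750+5880=11880
Read S(11,5) = 246730, S(11,6) = 179487, S(11,7) = 63987, S(11,8) = 11880.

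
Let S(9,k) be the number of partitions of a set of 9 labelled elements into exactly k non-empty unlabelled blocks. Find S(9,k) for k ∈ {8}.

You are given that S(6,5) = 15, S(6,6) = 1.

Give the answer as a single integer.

36

r7: T_7,6=6×1+15=21; T_7,7=7×0+1=1
r8: T_8,7=7×1+21=28; T_8,8=8×0+1=1
r9: T_9,8=8×1+28=36
Read S(9,8) = 36.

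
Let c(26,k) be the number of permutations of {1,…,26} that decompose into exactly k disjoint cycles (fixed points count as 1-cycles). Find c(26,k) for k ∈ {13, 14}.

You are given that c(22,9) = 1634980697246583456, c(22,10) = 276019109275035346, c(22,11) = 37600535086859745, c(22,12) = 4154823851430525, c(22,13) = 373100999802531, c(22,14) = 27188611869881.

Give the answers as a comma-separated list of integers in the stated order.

480544558742733545125, 45145946926994481865

@23  (23,10):276019109275035346·22+1634980697246583456→7707401101297361068, (23,11):37600535086859745·22+276019109275035346→1103230881185949736, (23,12):4154823851430525·22+37600535086859745→129006659818331295, (23,13):373100999802531·22+4154823851430525→12363045847086207, (23,14):27188611869881·22+373100999802531→971250460939913
@24  (24,11):1103230881185949736·23+7707401101297361068→33081711368574204996, (24,12):129006659818331295·23+1103230881185949736→4070384057007569521, (24,13):12363045847086207·23+129006659818331295→413356714301314056, (24,14):971250460939913·23+12363045847086207→34701806448704206
@25  (25,12):4070384057007569521·24+33081711368574204996→130770928736755873500, (25,13):413356714301314056·24+4070384057007569521→13990945200239106865, (25,14):34701806448704206·24+413356714301314056→1246200069070215000
@26  (26,13):13990945200239106865·25+130770928736755873500→480544558742733545125, (26,14):1246200069070215000·25+13990945200239106865→45145946926994481865
Read c(26,13) = 480544558742733545125, c(26,14) = 45145946926994481865.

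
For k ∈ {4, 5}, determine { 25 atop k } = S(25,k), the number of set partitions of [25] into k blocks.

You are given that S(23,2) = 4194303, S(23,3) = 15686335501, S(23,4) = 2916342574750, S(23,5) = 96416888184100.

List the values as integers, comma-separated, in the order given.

@24  (24,3):15686335501·3+4194303→47063200806, (24,4):2916342574750·4+15686335501→11681056634501, (24,5):96416888184100·5+2916342574750→485000783495250
@25  (25,4):11681056634501·4+47063200806→46771289738810, (25,5):485000783495250·5+11681056634501→2436684974110751
Read S(25,4) = 46771289738810, S(25,5) = 2436684974110751.

46771289738810, 2436684974110751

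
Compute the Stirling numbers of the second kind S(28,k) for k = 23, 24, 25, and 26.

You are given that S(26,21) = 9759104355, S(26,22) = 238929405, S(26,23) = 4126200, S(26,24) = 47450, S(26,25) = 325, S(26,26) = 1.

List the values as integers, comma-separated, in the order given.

row 27: T[27][22]=22·238929405+9759104355=15015551265  T[27][23]=23·4126200+238929405=333832005  T[27][24]=24·47450+4126200=5265000  T[27][25]=25·325+47450=55575  T[27][26]=26·1+325=351
row 28: T[28][23]=23·333832005+15015551265=22693687380  T[28][24]=24·5265000+333832005=460192005  T[28][25]=25·55575+5265000=6654375  T[28][26]=26·351+55575=64701
Read S(28,23) = 22693687380, S(28,24) = 460192005, S(28,25) = 6654375, S(28,26) = 64701.

22693687380, 460192005, 6654375, 64701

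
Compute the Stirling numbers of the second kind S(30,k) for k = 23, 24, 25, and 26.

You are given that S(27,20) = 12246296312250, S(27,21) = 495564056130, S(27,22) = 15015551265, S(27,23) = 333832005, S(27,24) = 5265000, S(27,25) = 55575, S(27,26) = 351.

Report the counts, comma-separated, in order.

71823880393200, 2157580085700, 49402080000, 843303006

[28] T[28,21]:21*495564056130+12246296312250=22653141490980 · T[28,22]:22*15015551265+495564056130=825906183960 · T[28,23]:23*333832005+15015551265=22693687380 · T[28,24]:24*5265000+333832005=460192005 · T[28,25]:25*55575+5265000=6654375 · T[28,26]:26*351+55575=64701
[29] T[29,22]:22*825906183960+22653141490980=40823077538100 · T[29,23]:23*22693687380+825906183960=1347860993700 · T[29,24]:24*460192005+22693687380=33738295500 · T[29,25]:25*6654375+460192005=626551380 · T[29,26]:26*64701+6654375=8336601
[30] T[30,23]:23*1347860993700+40823077538100=71823880393200 · T[30,24]:24*33738295500+1347860993700=2157580085700 · T[30,25]:25*626551380+33738295500=49402080000 · T[30,26]:26*8336601+626551380=843303006
Read S(30,23) = 71823880393200, S(30,24) = 2157580085700, S(30,25) = 49402080000, S(30,26) = 843303006.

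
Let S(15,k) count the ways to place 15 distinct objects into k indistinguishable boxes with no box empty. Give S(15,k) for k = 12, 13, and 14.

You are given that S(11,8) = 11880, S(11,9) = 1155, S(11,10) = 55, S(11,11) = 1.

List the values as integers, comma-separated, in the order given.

@12  (12,9):1155·9+11880→22275, (12,10):55·10+1155→1705, (12,11):1·11+55→66, (12,12):0·12+1→1
@13  (13,10):1705·10+22275→39325, (13,11):66·11+1705→2431, (13,12):1·12+66→78, (13,13):0·13+1→1
@14  (14,11):2431·11+39325→66066, (14,12):78·12+2431→3367, (14,13):1·13+78→91, (14,14):0·14+1→1
@15  (15,12):3367·12+66066→106470, (15,13):91·13+3367→4550, (15,14):1·14+91→105
Read S(15,12) = 106470, S(15,13) = 4550, S(15,14) = 105.

106470, 4550, 105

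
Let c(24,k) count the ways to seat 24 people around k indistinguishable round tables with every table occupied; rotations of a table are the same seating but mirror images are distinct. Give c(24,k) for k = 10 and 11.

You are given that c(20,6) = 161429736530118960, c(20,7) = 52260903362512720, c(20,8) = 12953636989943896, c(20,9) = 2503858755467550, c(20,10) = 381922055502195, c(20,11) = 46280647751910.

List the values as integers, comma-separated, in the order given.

[21] T[21,7]:20*52260903362512720+161429736530118960=1206647803780373360 · T[21,8]:20*12953636989943896+52260903362512720=311333643161390640 · T[21,9]:20*2503858755467550+12953636989943896=63030812099294896 · T[21,10]:20*381922055502195+2503858755467550=10142299865511450 · T[21,11]:20*46280647751910+381922055502195=1307535010540395
[22] T[22,8]:21*311333643161390640+1206647803780373360=7744654310169576800 · T[22,9]:21*63030812099294896+311333643161390640=1634980697246583456 · T[22,10]:21*10142299865511450+63030812099294896=276019109275035346 · T[22,11]:21*1307535010540395+10142299865511450=37600535086859745
[23] T[23,9]:22*1634980697246583456+7744654310169576800=43714229649594412832 · T[23,10]:22*276019109275035346+1634980697246583456=7707401101297361068 · T[23,11]:22*37600535086859745+276019109275035346=1103230881185949736
[24] T[24,10]:23*7707401101297361068+43714229649594412832=220984454979433717396 · T[24,11]:23*1103230881185949736+7707401101297361068=33081711368574204996
Read c(24,10) = 220984454979433717396, c(24,11) = 33081711368574204996.

220984454979433717396, 33081711368574204996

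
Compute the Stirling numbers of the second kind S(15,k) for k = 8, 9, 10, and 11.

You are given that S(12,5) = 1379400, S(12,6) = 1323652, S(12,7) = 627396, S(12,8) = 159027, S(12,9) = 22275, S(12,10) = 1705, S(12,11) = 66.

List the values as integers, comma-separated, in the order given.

216627840, 67128490, 12662650, 1479478

r13: T_13,6=6×1323652+1379400=9321312; T_13,7=7×627396+1323652=5715424; T_13,8=8×159027+627396=1899612; T_13,9=9×22275+159027=359502; T_13,10=10×1705+22275=39325; T_13,11=11×66+1705=2431
r14: T_14,7=7×5715424+9321312=49329280; T_14,8=8×1899612+5715424=20912320; T_14,9=9×359502+1899612=5135130; T_14,10=10×39325+359502=752752; T_14,11=11×2431+39325=66066
r15: T_15,8=8×20912320+49329280=216627840; T_15,9=9×5135130+20912320=67128490; T_15,10=10×752752+5135130=12662650; T_15,11=11×66066+752752=1479478
Read S(15,8) = 216627840, S(15,9) = 67128490, S(15,10) = 12662650, S(15,11) = 1479478.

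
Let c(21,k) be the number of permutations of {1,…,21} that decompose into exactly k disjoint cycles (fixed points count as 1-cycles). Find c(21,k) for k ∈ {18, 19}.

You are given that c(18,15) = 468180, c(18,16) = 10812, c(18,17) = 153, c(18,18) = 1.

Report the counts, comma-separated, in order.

1256850, 20615

row 19: T[19][16]=18·10812+468180=662796  T[19][17]=18·153+10812=13566  T[19][18]=18·1+153=171  T[19][19]=18·0+1=1
row 20: T[20][17]=19·13566+662796=920550  T[20][18]=19·171+13566=16815  T[20][19]=19·1+171=190
row 21: T[21][18]=20·16815+920550=1256850  T[21][19]=20·190+16815=20615
Read c(21,18) = 1256850, c(21,19) = 20615.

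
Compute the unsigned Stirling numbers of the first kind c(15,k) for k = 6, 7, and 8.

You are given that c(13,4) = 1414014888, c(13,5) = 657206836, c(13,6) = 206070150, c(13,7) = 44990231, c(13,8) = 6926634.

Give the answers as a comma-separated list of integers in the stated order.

56663366760, 14409322928, 2681453775

[14] T[14,5]:13*657206836+1414014888=9957703756 · T[14,6]:13*206070150+657206836=3336118786 · T[14,7]:13*44990231+206070150=790943153 · T[14,8]:13*6926634+44990231=135036473
[15] T[15,6]:14*3336118786+9957703756=56663366760 · T[15,7]:14*790943153+3336118786=14409322928 · T[15,8]:14*135036473+790943153=2681453775
Read c(15,6) = 56663366760, c(15,7) = 14409322928, c(15,8) = 2681453775.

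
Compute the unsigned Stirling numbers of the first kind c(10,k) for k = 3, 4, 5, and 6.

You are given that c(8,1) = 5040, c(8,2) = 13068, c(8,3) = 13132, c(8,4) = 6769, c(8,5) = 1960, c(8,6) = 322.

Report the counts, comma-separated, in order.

i=9: T(9,2)=5040+8·13068=109584 | T(9,3)=13068+8·13132=118124 | T(9,4)=13132+8·6769=67284 | T(9,5)=6769+8·1960=22449 | T(9,6)=1960+8·322=4536
i=10: T(10,3)=109584+9·118124=1172700 | T(10,4)=118124+9·67284=723680 | T(10,5)=67284+9·22449=269325 | T(10,6)=22449+9·4536=63273
Read c(10,3) = 1172700, c(10,4) = 723680, c(10,5) = 269325, c(10,6) = 63273.

1172700, 723680, 269325, 63273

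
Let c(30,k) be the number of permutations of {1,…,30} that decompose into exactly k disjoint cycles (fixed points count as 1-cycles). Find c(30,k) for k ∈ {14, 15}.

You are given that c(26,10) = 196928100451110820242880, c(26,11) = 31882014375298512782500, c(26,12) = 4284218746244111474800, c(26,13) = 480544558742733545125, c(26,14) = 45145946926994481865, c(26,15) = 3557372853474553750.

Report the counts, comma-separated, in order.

@27  (27,11):31882014375298512782500·26+196928100451110820242880→1025860474208872152587880, (27,12):4284218746244111474800·26+31882014375298512782500→143271701777645411127300, (27,13):480544558742733545125·26+4284218746244111474800→16778377273555183648050, (27,14):45145946926994481865·26+480544558742733545125→1654339178844590073615, (27,15):3557372853474553750·26+45145946926994481865→137637641117332879365
@28  (28,12):143271701777645411127300·27+1025860474208872152587880→4894196422205298253024980, (28,13):16778377273555183648050·27+143271701777645411127300→596287888163635369624650, (28,14):1654339178844590073615·27+16778377273555183648050→61445535102359115635655, (28,15):137637641117332879365·27+1654339178844590073615→5370555489012577816470
@29  (29,13):596287888163635369624650·28+4894196422205298253024980→21590257290787088602515180, (29,14):61445535102359115635655·28+596287888163635369624650→2316762871029690607422990, (29,15):5370555489012577816470·28+61445535102359115635655→211821088794711294496815
@30  (30,14):2316762871029690607422990·29+21590257290787088602515180→88776380550648116217781890, (30,15):211821088794711294496815·29+2316762871029690607422990→8459574446076318147830625
Read c(30,14) = 88776380550648116217781890, c(30,15) = 8459574446076318147830625.

88776380550648116217781890, 8459574446076318147830625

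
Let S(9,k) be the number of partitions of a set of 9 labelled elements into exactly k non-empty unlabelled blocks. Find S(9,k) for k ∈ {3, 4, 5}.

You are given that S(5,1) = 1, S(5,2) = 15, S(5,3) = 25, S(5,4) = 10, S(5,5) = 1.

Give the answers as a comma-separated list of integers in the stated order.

3025, 7770, 6951

[6] T[6,1]:1*1+0=1 · T[6,2]:2*15+1=31 · T[6,3]:3*25+15=90 · T[6,4]:4*10+25=65 · T[6,5]:5*1+10=15
[7] T[7,1]:1*1+0=1 · T[7,2]:2*31+1=63 · T[7,3]:3*90+31=301 · T[7,4]:4*65+90=350 · T[7,5]:5*15+65=140
[8] T[8,2]:2*63+1=127 · T[8,3]:3*301+63=966 · T[8,4]:4*350+301=1701 · T[8,5]:5*140+350=1050
[9] T[9,3]:3*966+127=3025 · T[9,4]:4*1701+966=7770 · T[9,5]:5*1050+1701=6951
Read S(9,3) = 3025, S(9,4) = 7770, S(9,5) = 6951.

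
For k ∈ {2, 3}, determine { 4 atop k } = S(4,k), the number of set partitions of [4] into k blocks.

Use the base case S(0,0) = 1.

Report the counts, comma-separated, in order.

r1: T_1,1=1×0+1=1
r2: T_2,1=1×1+0=1; T_2,2=2×0+1=1
r3: T_3,1=1×1+0=1; T_3,2=2×1+1=3; T_3,3=3×0+1=1
r4: T_4,2=2×3+1=7; T_4,3=3×1+3=6
Read S(4,2) = 7, S(4,3) = 6.

7, 6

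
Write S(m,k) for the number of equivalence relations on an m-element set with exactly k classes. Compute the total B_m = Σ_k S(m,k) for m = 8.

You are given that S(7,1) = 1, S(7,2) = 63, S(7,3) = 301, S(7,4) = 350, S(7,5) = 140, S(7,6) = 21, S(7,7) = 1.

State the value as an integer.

row 8: T[8][1]=1·1+0=1  T[8][2]=2·63+1=127  T[8][3]=3·301+63=966  T[8][4]=4·350+301=1701  T[8][5]=5·140+350=1050  T[8][6]=6·21+140=266  T[8][7]=7·1+21=28  T[8][8]=8·0+1=1
B_8 = ΣS(8,k) = 1+127+966+1701+1050+266+28+1 = 4140

4140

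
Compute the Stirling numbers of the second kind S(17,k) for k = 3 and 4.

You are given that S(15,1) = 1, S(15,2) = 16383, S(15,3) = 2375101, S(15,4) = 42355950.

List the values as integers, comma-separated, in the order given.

row 16: T[16][2]=2·16383+1=32767  T[16][3]=3·2375101+16383=7141686  T[16][4]=4·42355950+2375101=171798901
row 17: T[17][3]=3·7141686+32767=21457825  T[17][4]=4·171798901+7141686=694337290
Read S(17,3) = 21457825, S(17,4) = 694337290.

21457825, 694337290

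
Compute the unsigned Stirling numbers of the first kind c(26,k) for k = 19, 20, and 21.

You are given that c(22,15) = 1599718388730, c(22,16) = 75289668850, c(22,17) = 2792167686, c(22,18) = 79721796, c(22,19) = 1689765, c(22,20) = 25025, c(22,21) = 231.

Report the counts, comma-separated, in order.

[23] T[23,16]:22*75289668850+1599718388730=3256091103430 · T[23,17]:22*2792167686+75289668850=136717357942 · T[23,18]:22*79721796+2792167686=4546047198 · T[23,19]:22*1689765+79721796=116896626 · T[23,20]:22*25025+1689765=2240315 · T[23,21]:22*231+25025=30107
[24] T[24,17]:23*136717357942+3256091103430=6400590336096 · T[24,18]:23*4546047198+136717357942=241276443496 · T[24,19]:23*116896626+4546047198=7234669596 · T[24,20]:23*2240315+116896626=168423871 · T[24,21]:23*30107+2240315=2932776
[25] T[25,18]:24*241276443496+6400590336096=12191224980000 · T[25,19]:24*7234669596+241276443496=414908513800 · T[25,20]:24*168423871+7234669596=11276842500 · T[25,21]:24*2932776+168423871=238810495
[26] T[26,19]:25*414908513800+12191224980000=22563937825000 · T[26,20]:25*11276842500+414908513800=696829576300 · T[26,21]:25*238810495+11276842500=17247104875
Read c(26,19) = 22563937825000, c(26,20) = 696829576300, c(26,21) = 17247104875.

22563937825000, 696829576300, 17247104875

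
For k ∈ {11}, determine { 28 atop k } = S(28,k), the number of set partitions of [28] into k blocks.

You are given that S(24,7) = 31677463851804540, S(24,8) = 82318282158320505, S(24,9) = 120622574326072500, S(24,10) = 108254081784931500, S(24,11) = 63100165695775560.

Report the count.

@25  (25,8):82318282158320505·8+31677463851804540→690223721118368580, (25,9):120622574326072500·9+82318282158320505→1167921451092973005, (25,10):108254081784931500·10+120622574326072500→1203163392175387500, (25,11):63100165695775560·11+108254081784931500→802355904438462660
@26  (26,9):1167921451092973005·9+690223721118368580→11201516780955125625, (26,10):1203163392175387500·10+1167921451092973005→13199555372846848005, (26,11):802355904438462660·11+1203163392175387500→10029078340998476760
@27  (27,10):13199555372846848005·10+11201516780955125625→143197070509423605675, (27,11):10029078340998476760·11+13199555372846848005→123519417123830092365
@28  (28,11):123519417123830092365·11+143197070509423605675→1501910658871554621690
Read S(28,11) = 1501910658871554621690.

1501910658871554621690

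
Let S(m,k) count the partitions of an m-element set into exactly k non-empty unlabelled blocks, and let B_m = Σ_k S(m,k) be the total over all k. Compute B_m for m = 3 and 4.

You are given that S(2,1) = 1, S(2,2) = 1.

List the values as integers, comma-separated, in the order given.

5, 15

[3] T[3,1]:1*1+0=1 · T[3,2]:2*1+1=3 · T[3,3]:3*0+1=1
[4] T[4,1]:1*1+0=1 · T[4,2]:2*3+1=7 · T[4,3]:3*1+3=6 · T[4,4]:4*0+1=1
B_3 = ΣS(3,k) = 1+3+1 = 5
B_4 = ΣS(4,k) = 1+7+6+1 = 15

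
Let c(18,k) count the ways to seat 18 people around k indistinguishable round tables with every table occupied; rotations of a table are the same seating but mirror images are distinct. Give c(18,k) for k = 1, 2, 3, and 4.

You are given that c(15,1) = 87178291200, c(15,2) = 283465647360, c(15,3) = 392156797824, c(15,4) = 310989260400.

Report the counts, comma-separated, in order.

355687428096000, 1223405590579200, 1821602444624640, 1583313975727488

i=16: T(16,1)=0+15·87178291200=1307674368000 | T(16,2)=87178291200+15·283465647360=4339163001600 | T(16,3)=283465647360+15·392156797824=6165817614720 | T(16,4)=392156797824+15·310989260400=5056995703824
i=17: T(17,1)=0+16·1307674368000=20922789888000 | T(17,2)=1307674368000+16·4339163001600=70734282393600 | T(17,3)=4339163001600+16·6165817614720=102992244837120 | T(17,4)=6165817614720+16·5056995703824=87077748875904
i=18: T(18,1)=0+17·20922789888000=355687428096000 | T(18,2)=20922789888000+17·70734282393600=1223405590579200 | T(18,3)=70734282393600+17·102992244837120=1821602444624640 | T(18,4)=102992244837120+17·87077748875904=1583313975727488
Read c(18,1) = 355687428096000, c(18,2) = 1223405590579200, c(18,3) = 1821602444624640, c(18,4) = 1583313975727488.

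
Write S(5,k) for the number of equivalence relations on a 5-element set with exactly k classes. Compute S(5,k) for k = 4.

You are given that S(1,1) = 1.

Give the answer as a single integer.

10

@2  (2,1):1·1+0→1, (2,2):0·2+1→1
@3  (3,2):1·2+1→3, (3,3):0·3+1→1
@4  (4,3):1·3+3→6, (4,4):0·4+1→1
@5  (5,4):1·4+6→10
Read S(5,4) = 10.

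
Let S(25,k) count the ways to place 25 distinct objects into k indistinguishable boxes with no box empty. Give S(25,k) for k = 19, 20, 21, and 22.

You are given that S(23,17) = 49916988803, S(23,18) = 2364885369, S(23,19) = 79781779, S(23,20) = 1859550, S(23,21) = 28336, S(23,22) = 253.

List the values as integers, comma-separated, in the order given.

166218969675, 6220194750, 168519505, 3200450

[24] T[24,18]:18*2364885369+49916988803=92484925445 · T[24,19]:19*79781779+2364885369=3880739170 · T[24,20]:20*1859550+79781779=116972779 · T[24,21]:21*28336+1859550=2454606 · T[24,22]:22*253+28336=33902
[25] T[25,19]:19*3880739170+92484925445=166218969675 · T[25,20]:20*116972779+3880739170=6220194750 · T[25,21]:21*2454606+116972779=168519505 · T[25,22]:22*33902+2454606=3200450
Read S(25,19) = 166218969675, S(25,20) = 6220194750, S(25,21) = 168519505, S(25,22) = 3200450.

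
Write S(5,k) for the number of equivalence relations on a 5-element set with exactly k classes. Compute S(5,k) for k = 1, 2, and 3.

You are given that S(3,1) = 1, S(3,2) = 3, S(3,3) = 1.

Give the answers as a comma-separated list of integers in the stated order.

r4: T_4,1=1×1+0=1; T_4,2=2×3+1=7; T_4,3=3×1+3=6
r5: T_5,1=1×1+0=1; T_5,2=2×7+1=15; T_5,3=3×6+7=25
Read S(5,1) = 1, S(5,2) = 15, S(5,3) = 25.

1, 15, 25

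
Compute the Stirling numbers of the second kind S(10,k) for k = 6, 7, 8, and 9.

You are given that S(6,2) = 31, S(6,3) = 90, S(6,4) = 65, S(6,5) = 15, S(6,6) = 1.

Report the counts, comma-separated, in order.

22827, 5880, 750, 45

i=7: T(7,3)=31+3·90=301 | T(7,4)=90+4·65=350 | T(7,5)=65+5·15=140 | T(7,6)=15+6·1=21 | T(7,7)=1+7·0=1
i=8: T(8,4)=301+4·350=1701 | T(8,5)=350+5·140=1050 | T(8,6)=140+6·21=266 | T(8,7)=21+7·1=28 | T(8,8)=1+8·0=1
i=9: T(9,5)=1701+5·1050=6951 | T(9,6)=1050+6·266=2646 | T(9,7)=266+7·28=462 | T(9,8)=28+8·1=36 | T(9,9)=1+9·0=1
i=10: T(10,6)=6951+6·2646=22827 | T(10,7)=2646+7·462=5880 | T(10,8)=462+8·36=750 | T(10,9)=36+9·1=45
Read S(10,6) = 22827, S(10,7) = 5880, S(10,8) = 750, S(10,9) = 45.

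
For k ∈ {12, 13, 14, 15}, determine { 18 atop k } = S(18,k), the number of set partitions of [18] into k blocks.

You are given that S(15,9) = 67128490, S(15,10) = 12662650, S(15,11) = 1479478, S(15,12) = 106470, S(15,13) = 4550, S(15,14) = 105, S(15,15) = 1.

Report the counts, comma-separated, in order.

[16] T[16,10]:10*12662650+67128490=193754990 · T[16,11]:11*1479478+12662650=28936908 · T[16,12]:12*106470+1479478=2757118 · T[16,13]:13*4550+106470=165620 · T[16,14]:14*105+4550=6020 · T[16,15]:15*1+105=120
[17] T[17,11]:11*28936908+193754990=512060978 · T[17,12]:12*2757118+28936908=62022324 · T[17,13]:13*165620+2757118=4910178 · T[17,14]:14*6020+165620=249900 · T[17,15]:15*120+6020=7820
[18] T[18,12]:12*62022324+512060978=1256328866 · T[18,13]:13*4910178+62022324=125854638 · T[18,14]:14*249900+4910178=8408778 · T[18,15]:15*7820+249900=367200
Read S(18,12) = 1256328866, S(18,13) = 125854638, S(18,14) = 8408778, S(18,15) = 367200.

1256328866, 125854638, 8408778, 367200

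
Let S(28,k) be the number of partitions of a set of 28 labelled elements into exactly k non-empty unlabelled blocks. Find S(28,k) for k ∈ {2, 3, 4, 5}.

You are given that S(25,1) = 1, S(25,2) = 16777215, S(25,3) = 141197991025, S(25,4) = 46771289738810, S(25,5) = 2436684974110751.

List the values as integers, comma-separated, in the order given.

row 26: T[26][1]=1·1+0=1  T[26][2]=2·16777215+1=33554431  T[26][3]=3·141197991025+16777215=423610750290  T[26][4]=4·46771289738810+141197991025=187226356946265  T[26][5]=5·2436684974110751+46771289738810=12230196160292565
row 27: T[27][1]=1·1+0=1  T[27][2]=2·33554431+1=67108863  T[27][3]=3·423610750290+33554431=1270865805301  T[27][4]=4·187226356946265+423610750290=749329038535350  T[27][5]=5·12230196160292565+187226356946265=61338207158409090
row 28: T[28][2]=2·67108863+1=134217727  T[28][3]=3·1270865805301+67108863=3812664524766  T[28][4]=4·749329038535350+1270865805301=2998587019946701  T[28][5]=5·61338207158409090+749329038535350=307440364830580800
Read S(28,2) = 134217727, S(28,3) = 3812664524766, S(28,4) = 2998587019946701, S(28,5) = 307440364830580800.

134217727, 3812664524766, 2998587019946701, 307440364830580800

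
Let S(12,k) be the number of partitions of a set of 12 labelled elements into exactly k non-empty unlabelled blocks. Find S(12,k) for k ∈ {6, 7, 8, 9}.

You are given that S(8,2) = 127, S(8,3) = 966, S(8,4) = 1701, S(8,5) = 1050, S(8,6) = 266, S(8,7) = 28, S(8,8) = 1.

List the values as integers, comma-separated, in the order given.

1323652, 627396, 159027, 22275

[9] T[9,3]:3*966+127=3025 · T[9,4]:4*1701+966=7770 · T[9,5]:5*1050+1701=6951 · T[9,6]:6*266+1050=2646 · T[9,7]:7*28+266=462 · T[9,8]:8*1+28=36 · T[9,9]:9*0+1=1
[10] T[10,4]:4*7770+3025=34105 · T[10,5]:5*6951+7770=42525 · T[10,6]:6*2646+6951=22827 · T[10,7]:7*462+2646=5880 · T[10,8]:8*36+462=750 · T[10,9]:9*1+36=45
[11] T[11,5]:5*42525+34105=246730 · T[11,6]:6*22827+42525=179487 · T[11,7]:7*5880+22827=63987 · T[11,8]:8*750+5880=11880 · T[11,9]:9*45+750=1155
[12] T[12,6]:6*179487+246730=1323652 · T[12,7]:7*63987+179487=627396 · T[12,8]:8*11880+63987=159027 · T[12,9]:9*1155+11880=22275
Read S(12,6) = 1323652, S(12,7) = 627396, S(12,8) = 159027, S(12,9) = 22275.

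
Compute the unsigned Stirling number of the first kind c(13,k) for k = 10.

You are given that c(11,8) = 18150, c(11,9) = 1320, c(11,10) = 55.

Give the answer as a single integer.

55770

@12  (12,9):1320·11+18150→32670, (12,10):55·11+1320→1925
@13  (13,10):1925·12+32670→55770
Read c(13,10) = 55770.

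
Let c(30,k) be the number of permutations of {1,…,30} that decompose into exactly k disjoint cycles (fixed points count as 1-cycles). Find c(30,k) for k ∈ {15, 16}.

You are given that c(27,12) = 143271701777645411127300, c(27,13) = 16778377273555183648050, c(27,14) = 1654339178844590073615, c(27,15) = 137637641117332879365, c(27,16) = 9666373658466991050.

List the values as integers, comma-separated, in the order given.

8459574446076318147830625, 691254538651580660999025

@28  (28,13):16778377273555183648050·27+143271701777645411127300→596287888163635369624650, (28,14):1654339178844590073615·27+16778377273555183648050→61445535102359115635655, (28,15):137637641117332879365·27+1654339178844590073615→5370555489012577816470, (28,16):9666373658466991050·27+137637641117332879365→398629729895941637715
@29  (29,14):61445535102359115635655·28+596287888163635369624650→2316762871029690607422990, (29,15):5370555489012577816470·28+61445535102359115635655→211821088794711294496815, (29,16):398629729895941637715·28+5370555489012577816470→16532187926098943672490
@30  (30,15):211821088794711294496815·29+2316762871029690607422990→8459574446076318147830625, (30,16):16532187926098943672490·29+211821088794711294496815→691254538651580660999025
Read c(30,15) = 8459574446076318147830625, c(30,16) = 691254538651580660999025.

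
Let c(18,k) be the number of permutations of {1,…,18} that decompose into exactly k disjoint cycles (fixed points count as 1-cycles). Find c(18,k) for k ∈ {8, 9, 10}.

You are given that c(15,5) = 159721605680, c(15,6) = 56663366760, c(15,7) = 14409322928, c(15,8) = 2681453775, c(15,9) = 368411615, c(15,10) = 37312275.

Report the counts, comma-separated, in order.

24871845297936, 4308105301929, 577924894833

[16] T[16,6]:15*56663366760+159721605680=1009672107080 · T[16,7]:15*14409322928+56663366760=272803210680 · T[16,8]:15*2681453775+14409322928=54631129553 · T[16,9]:15*368411615+2681453775=8207628000 · T[16,10]:15*37312275+368411615=928095740
[17] T[17,7]:16*272803210680+1009672107080=5374523477960 · T[17,8]:16*54631129553+272803210680=1146901283528 · T[17,9]:16*8207628000+54631129553=185953177553 · T[17,10]:16*928095740+8207628000=23057159840
[18] T[18,8]:17*1146901283528+5374523477960=24871845297936 · T[18,9]:17*185953177553+1146901283528=4308105301929 · T[18,10]:17*23057159840+185953177553=577924894833
Read c(18,8) = 24871845297936, c(18,9) = 4308105301929, c(18,10) = 577924894833.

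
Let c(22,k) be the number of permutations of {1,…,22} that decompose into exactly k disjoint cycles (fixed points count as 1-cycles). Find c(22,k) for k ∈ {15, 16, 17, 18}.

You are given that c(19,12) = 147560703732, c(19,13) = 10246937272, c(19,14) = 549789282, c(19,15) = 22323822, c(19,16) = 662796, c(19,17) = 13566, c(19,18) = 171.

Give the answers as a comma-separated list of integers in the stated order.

1599718388730, 75289668850, 2792167686, 79721796

@20  (20,13):10246937272·19+147560703732→342252511900, (20,14):549789282·19+10246937272→20692933630, (20,15):22323822·19+549789282→973941900, (20,16):662796·19+22323822→34916946, (20,17):13566·19+662796→920550, (20,18):171·19+13566→16815
@21  (21,14):20692933630·20+342252511900→756111184500, (21,15):973941900·20+20692933630→40171771630, (21,16):34916946·20+973941900→1672280820, (21,17):920550·20+34916946→53327946, (21,18):16815·20+920550→1256850
@22  (22,15):40171771630·21+756111184500→1599718388730, (22,16):1672280820·21+40171771630→75289668850, (22,17):53327946·21+1672280820→2792167686, (22,18):1256850·21+53327946→79721796
Read c(22,15) = 1599718388730, c(22,16) = 75289668850, c(22,17) = 2792167686, c(22,18) = 79721796.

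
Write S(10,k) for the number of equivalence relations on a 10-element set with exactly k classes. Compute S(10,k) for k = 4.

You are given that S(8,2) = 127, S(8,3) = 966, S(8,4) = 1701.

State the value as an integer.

34105

r9: T_9,3=3×966+127=3025; T_9,4=4×1701+966=7770
r10: T_10,4=4×7770+3025=34105
Read S(10,4) = 34105.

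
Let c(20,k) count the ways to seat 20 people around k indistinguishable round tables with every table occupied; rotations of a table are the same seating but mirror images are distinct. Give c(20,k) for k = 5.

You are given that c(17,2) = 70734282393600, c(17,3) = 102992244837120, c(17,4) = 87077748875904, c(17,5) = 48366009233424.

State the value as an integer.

i=18: T(18,3)=70734282393600+17·102992244837120=1821602444624640 | T(18,4)=102992244837120+17·87077748875904=1583313975727488 | T(18,5)=87077748875904+17·48366009233424=909299905844112
i=19: T(19,4)=1821602444624640+18·1583313975727488=30321254007719424 | T(19,5)=1583313975727488+18·909299905844112=17950712280921504
i=20: T(20,5)=30321254007719424+19·17950712280921504=371384787345228000
Read c(20,5) = 371384787345228000.

371384787345228000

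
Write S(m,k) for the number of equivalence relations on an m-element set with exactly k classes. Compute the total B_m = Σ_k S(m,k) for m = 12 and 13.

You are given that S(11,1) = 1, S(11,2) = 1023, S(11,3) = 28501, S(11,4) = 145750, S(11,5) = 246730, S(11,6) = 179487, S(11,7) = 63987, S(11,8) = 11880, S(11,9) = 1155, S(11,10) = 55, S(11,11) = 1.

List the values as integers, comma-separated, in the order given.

r12: T_12,1=1×1+0=1; T_12,2=2×1023+1=2047; T_12,3=3×28501+1023=86526; T_12,4=4×145750+28501=611501; T_12,5=5×246730+145750=1379400; T_12,6=6×179487+246730=1323652; T_12,7=7×63987+179487=627396; T_12,8=8×11880+63987=159027; T_12,9=9×1155+11880=22275; T_12,10=10×55+1155=1705; T_12,11=11×1+55=66; T_12,12=12×0+1=1
r13: T_13,1=1×1+0=1; T_13,2=2×2047+1=4095; T_13,3=3×86526+2047=261625; T_13,4=4×611501+86526=2532530; T_13,5=5×1379400+611501=7508501; T_13,6=6×1323652+1379400=9321312; T_13,7=7×627396+1323652=5715424; T_13,8=8×159027+627396=1899612; T_13,9=9×22275+159027=359502; T_13,10=10×1705+22275=39325; T_13,11=11×66+1705=2431; T_13,12=12×1+66=78; T_13,13=13×0+1=1
B_12 = ΣS(12,k) = 1+2047+86526+611501+1379400+1323652+627396+159027+22275+1705+66+1 = 4213597
B_13 = ΣS(13,k) = 1+4095+261625+2532530+7508501+9321312+5715424+1899612+359502+39325+2431+78+1 = 27644437

4213597, 27644437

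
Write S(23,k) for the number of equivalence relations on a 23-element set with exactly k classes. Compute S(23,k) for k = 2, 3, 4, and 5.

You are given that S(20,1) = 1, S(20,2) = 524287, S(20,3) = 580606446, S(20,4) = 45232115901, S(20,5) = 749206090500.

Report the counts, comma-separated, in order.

4194303, 15686335501, 2916342574750, 96416888184100

@21  (21,1):1·1+0→1, (21,2):524287·2+1→1048575, (21,3):580606446·3+524287→1742343625, (21,4):45232115901·4+580606446→181509070050, (21,5):749206090500·5+45232115901→3791262568401
@22  (22,1):1·1+0→1, (22,2):1048575·2+1→2097151, (22,3):1742343625·3+1048575→5228079450, (22,4):181509070050·4+1742343625→727778623825, (22,5):3791262568401·5+181509070050→19137821912055
@23  (23,2):2097151·2+1→4194303, (23,3):5228079450·3+2097151→15686335501, (23,4):727778623825·4+5228079450→2916342574750, (23,5):19137821912055·5+727778623825→96416888184100
Read S(23,2) = 4194303, S(23,3) = 15686335501, S(23,4) = 2916342574750, S(23,5) = 96416888184100.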